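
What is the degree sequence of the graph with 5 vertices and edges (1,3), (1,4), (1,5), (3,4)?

Step 1: Count edges incident to each vertex:
  deg(1) = 3 (neighbors: 3, 4, 5)
  deg(2) = 0 (neighbors: none)
  deg(3) = 2 (neighbors: 1, 4)
  deg(4) = 2 (neighbors: 1, 3)
  deg(5) = 1 (neighbors: 1)

Step 2: Sort degrees in non-increasing order:
  Degrees: [3, 0, 2, 2, 1] -> sorted: [3, 2, 2, 1, 0]

Degree sequence: [3, 2, 2, 1, 0]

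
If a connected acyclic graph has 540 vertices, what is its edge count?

A tree on n vertices always has exactly n - 1 edges.
For n = 540: edges = 540 - 1 = 539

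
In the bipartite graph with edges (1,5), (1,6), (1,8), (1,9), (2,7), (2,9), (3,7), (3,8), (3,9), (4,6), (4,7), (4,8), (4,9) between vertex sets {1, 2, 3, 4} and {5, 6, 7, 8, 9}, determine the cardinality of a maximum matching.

Step 1: List the neighbors of each left vertex:
  1: 5, 6, 8, 9
  2: 7, 9
  3: 7, 8, 9
  4: 6, 7, 8, 9

Step 2: Greedily match left vertices, then look for augmenting paths:
  Match 1 -- 5
  Match 2 -- 7
  Match 3 -- 8
  Match 4 -- 6
  No augmenting path remains.

Step 3: Verify this is maximum:
  Matching size 4 = min(|L|, |R|) = min(4, 5), which is an upper bound, so this matching is maximum.

Maximum matching: {(1,5), (2,7), (3,8), (4,6)}
Size: 4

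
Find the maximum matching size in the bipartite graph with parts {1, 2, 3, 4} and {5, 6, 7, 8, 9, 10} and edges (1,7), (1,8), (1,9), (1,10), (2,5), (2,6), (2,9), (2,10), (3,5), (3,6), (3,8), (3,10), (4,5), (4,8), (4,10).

Step 1: List the neighbors of each left vertex:
  1: 7, 8, 9, 10
  2: 5, 6, 9, 10
  3: 5, 6, 8, 10
  4: 5, 8, 10

Step 2: Greedily match left vertices, then look for augmenting paths:
  Match 1 -- 7
  Match 2 -- 5
  Match 3 -- 6
  Match 4 -- 8
  No augmenting path remains.

Step 3: Verify this is maximum:
  Matching size 4 = min(|L|, |R|) = min(4, 6), which is an upper bound, so this matching is maximum.

Maximum matching: {(1,7), (2,5), (3,6), (4,8)}
Size: 4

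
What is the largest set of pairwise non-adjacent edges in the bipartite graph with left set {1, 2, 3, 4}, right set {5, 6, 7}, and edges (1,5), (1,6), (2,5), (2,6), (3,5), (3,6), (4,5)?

Step 1: List the neighbors of each left vertex:
  1: 5, 6
  2: 5, 6
  3: 5, 6
  4: 5

Step 2: Greedily match left vertices, then look for augmenting paths:
  Match 1 -- 5
  Match 2 -- 6
  No augmenting path remains.

Step 3: Verify this is maximum:
  Matching has size 2. The vertex set {5, 6} covers every edge and has size 2; any matching has at most one edge per cover vertex, so 2 is maximum (König's theorem).

Maximum matching: {(1,5), (2,6)}
Size: 2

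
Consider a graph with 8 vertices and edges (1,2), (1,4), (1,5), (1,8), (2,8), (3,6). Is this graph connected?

Step 1: Build adjacency list from edges:
  1: 2, 4, 5, 8
  2: 1, 8
  3: 6
  4: 1
  5: 1
  6: 3
  7: (none)
  8: 1, 2

Step 2: Run BFS/DFS from vertex 1:
  Visited: {1, 2, 4, 5, 8}
  Reached 5 of 8 vertices

Step 3: Only 5 of 8 vertices reached. Graph is disconnected.
Connected components: {1, 2, 4, 5, 8}, {3, 6}, {7}
Answer: No, the graph is not connected (3 components).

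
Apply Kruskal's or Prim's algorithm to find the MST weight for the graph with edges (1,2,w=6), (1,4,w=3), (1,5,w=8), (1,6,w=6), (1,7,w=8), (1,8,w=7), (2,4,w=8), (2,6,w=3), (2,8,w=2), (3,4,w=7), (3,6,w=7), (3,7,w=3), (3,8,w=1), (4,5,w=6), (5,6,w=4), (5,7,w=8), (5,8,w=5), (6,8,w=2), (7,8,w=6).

Apply Kruskal's algorithm (sort edges by weight, add if no cycle):

Sorted edges by weight:
  (3,8) w=1
  (2,8) w=2
  (6,8) w=2
  (1,4) w=3
  (2,6) w=3
  (3,7) w=3
  (5,6) w=4
  (5,8) w=5
  (1,2) w=6
  (1,6) w=6
  (4,5) w=6
  (7,8) w=6
  (1,8) w=7
  (3,4) w=7
  (3,6) w=7
  (1,7) w=8
  (1,5) w=8
  (2,4) w=8
  (5,7) w=8

Add edge (3,8) w=1 -- no cycle. Running total: 1
Add edge (2,8) w=2 -- no cycle. Running total: 3
Add edge (6,8) w=2 -- no cycle. Running total: 5
Add edge (1,4) w=3 -- no cycle. Running total: 8
Skip edge (2,6) w=3 -- would create cycle
Add edge (3,7) w=3 -- no cycle. Running total: 11
Add edge (5,6) w=4 -- no cycle. Running total: 15
Skip edge (5,8) w=5 -- would create cycle
Add edge (1,2) w=6 -- no cycle. Running total: 21

MST edges: (3,8,w=1), (2,8,w=2), (6,8,w=2), (1,4,w=3), (3,7,w=3), (5,6,w=4), (1,2,w=6)
Total MST weight: 1 + 2 + 2 + 3 + 3 + 4 + 6 = 21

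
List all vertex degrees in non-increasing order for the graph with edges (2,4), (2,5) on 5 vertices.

Step 1: Count edges incident to each vertex:
  deg(1) = 0 (neighbors: none)
  deg(2) = 2 (neighbors: 4, 5)
  deg(3) = 0 (neighbors: none)
  deg(4) = 1 (neighbors: 2)
  deg(5) = 1 (neighbors: 2)

Step 2: Sort degrees in non-increasing order:
  Degrees: [0, 2, 0, 1, 1] -> sorted: [2, 1, 1, 0, 0]

Degree sequence: [2, 1, 1, 0, 0]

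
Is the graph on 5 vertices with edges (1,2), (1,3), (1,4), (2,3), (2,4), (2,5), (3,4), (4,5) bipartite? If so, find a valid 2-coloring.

Step 1: Attempt 2-coloring using BFS:
  Start at vertex 1, assign color 0
  Color vertex 2 with color 1 (neighbor of 1)
  Color vertex 3 with color 1 (neighbor of 1)
  Color vertex 4 with color 1 (neighbor of 1)

Step 2: Conflict found! Vertices 2 and 3 are adjacent but have the same color.
This means the graph contains an odd cycle.

The graph is NOT bipartite.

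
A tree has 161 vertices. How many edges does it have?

A tree on n vertices always has exactly n - 1 edges.
For n = 161: edges = 161 - 1 = 160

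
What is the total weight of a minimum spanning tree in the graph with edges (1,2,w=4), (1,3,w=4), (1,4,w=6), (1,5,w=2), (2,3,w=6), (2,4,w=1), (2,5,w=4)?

Apply Kruskal's algorithm (sort edges by weight, add if no cycle):

Sorted edges by weight:
  (2,4) w=1
  (1,5) w=2
  (1,2) w=4
  (1,3) w=4
  (2,5) w=4
  (1,4) w=6
  (2,3) w=6

Add edge (2,4) w=1 -- no cycle. Running total: 1
Add edge (1,5) w=2 -- no cycle. Running total: 3
Add edge (1,2) w=4 -- no cycle. Running total: 7
Add edge (1,3) w=4 -- no cycle. Running total: 11

MST edges: (2,4,w=1), (1,5,w=2), (1,2,w=4), (1,3,w=4)
Total MST weight: 1 + 2 + 4 + 4 = 11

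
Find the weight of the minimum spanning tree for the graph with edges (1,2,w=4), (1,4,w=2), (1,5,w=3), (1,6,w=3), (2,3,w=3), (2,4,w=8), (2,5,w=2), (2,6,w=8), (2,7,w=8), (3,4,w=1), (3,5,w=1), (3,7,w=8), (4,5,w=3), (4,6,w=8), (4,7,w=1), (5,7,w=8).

Apply Kruskal's algorithm (sort edges by weight, add if no cycle):

Sorted edges by weight:
  (3,4) w=1
  (3,5) w=1
  (4,7) w=1
  (1,4) w=2
  (2,5) w=2
  (1,5) w=3
  (1,6) w=3
  (2,3) w=3
  (4,5) w=3
  (1,2) w=4
  (2,7) w=8
  (2,6) w=8
  (2,4) w=8
  (3,7) w=8
  (4,6) w=8
  (5,7) w=8

Add edge (3,4) w=1 -- no cycle. Running total: 1
Add edge (3,5) w=1 -- no cycle. Running total: 2
Add edge (4,7) w=1 -- no cycle. Running total: 3
Add edge (1,4) w=2 -- no cycle. Running total: 5
Add edge (2,5) w=2 -- no cycle. Running total: 7
Skip edge (1,5) w=3 -- would create cycle
Add edge (1,6) w=3 -- no cycle. Running total: 10

MST edges: (3,4,w=1), (3,5,w=1), (4,7,w=1), (1,4,w=2), (2,5,w=2), (1,6,w=3)
Total MST weight: 1 + 1 + 1 + 2 + 2 + 3 = 10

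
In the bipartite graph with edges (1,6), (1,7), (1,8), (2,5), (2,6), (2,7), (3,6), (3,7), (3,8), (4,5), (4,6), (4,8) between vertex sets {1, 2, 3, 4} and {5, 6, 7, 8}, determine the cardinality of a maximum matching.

Step 1: List the neighbors of each left vertex:
  1: 6, 7, 8
  2: 5, 6, 7
  3: 6, 7, 8
  4: 5, 6, 8

Step 2: Greedily match left vertices, then look for augmenting paths:
  Match 1 -- 6
  Match 2 -- 5
  Match 3 -- 7
  Match 4 -- 8
  No augmenting path remains.

Step 3: Verify this is maximum:
  Matching size 4 = min(|L|, |R|) = min(4, 4), which is an upper bound, so this matching is maximum.

Maximum matching: {(1,6), (2,5), (3,7), (4,8)}
Size: 4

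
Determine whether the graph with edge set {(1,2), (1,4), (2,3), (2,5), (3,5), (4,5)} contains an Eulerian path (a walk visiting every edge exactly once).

Step 1: Find the degree of each vertex:
  deg(1) = 2
  deg(2) = 3
  deg(3) = 2
  deg(4) = 2
  deg(5) = 3

Step 2: Count vertices with odd degree:
  Odd-degree vertices: 2, 5 (2 total)

Step 3: Apply Euler's theorem:
  - Eulerian circuit exists iff graph is connected and all vertices have even degree
  - Eulerian path exists iff graph is connected and has 0 or 2 odd-degree vertices

Graph is connected with exactly 2 odd-degree vertices (2, 5).
Eulerian path exists (starting and ending at the odd-degree vertices), but no Eulerian circuit.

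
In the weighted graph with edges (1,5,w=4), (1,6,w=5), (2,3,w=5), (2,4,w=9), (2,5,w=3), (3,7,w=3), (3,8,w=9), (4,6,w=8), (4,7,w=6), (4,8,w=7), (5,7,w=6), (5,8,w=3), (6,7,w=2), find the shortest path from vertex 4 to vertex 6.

Step 1: Build adjacency list with weights:
  1: 5(w=4), 6(w=5)
  2: 3(w=5), 4(w=9), 5(w=3)
  3: 2(w=5), 7(w=3), 8(w=9)
  4: 2(w=9), 6(w=8), 7(w=6), 8(w=7)
  5: 1(w=4), 2(w=3), 7(w=6), 8(w=3)
  6: 1(w=5), 4(w=8), 7(w=2)
  7: 3(w=3), 4(w=6), 5(w=6), 6(w=2)
  8: 3(w=9), 4(w=7), 5(w=3)

Step 2: Apply Dijkstra's algorithm from vertex 4:
  Visit vertex 4 (distance=0)
    Update dist[2] = 9
    Update dist[6] = 8
    Update dist[7] = 6
    Update dist[8] = 7
  Visit vertex 7 (distance=6)
    Update dist[3] = 9
    Update dist[5] = 12
  Visit vertex 8 (distance=7)
    Update dist[5] = 10
  Visit vertex 6 (distance=8)
    Update dist[1] = 13

Step 3: Shortest path: 4 -> 6
Total weight: 8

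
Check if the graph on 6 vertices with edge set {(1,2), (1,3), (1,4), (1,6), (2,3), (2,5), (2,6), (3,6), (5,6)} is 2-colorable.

Step 1: Attempt 2-coloring using BFS:
  Start at vertex 1, assign color 0
  Color vertex 2 with color 1 (neighbor of 1)
  Color vertex 3 with color 1 (neighbor of 1)
  Color vertex 4 with color 1 (neighbor of 1)
  Color vertex 6 with color 1 (neighbor of 1)

Step 2: Conflict found! Vertices 2 and 3 are adjacent but have the same color.
This means the graph contains an odd cycle.

The graph is NOT bipartite.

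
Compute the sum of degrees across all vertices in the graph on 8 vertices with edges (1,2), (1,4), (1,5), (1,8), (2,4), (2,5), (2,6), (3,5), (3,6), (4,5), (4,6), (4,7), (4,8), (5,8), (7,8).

Step 1: Count edges incident to each vertex:
  deg(1) = 4 (neighbors: 2, 4, 5, 8)
  deg(2) = 4 (neighbors: 1, 4, 5, 6)
  deg(3) = 2 (neighbors: 5, 6)
  deg(4) = 6 (neighbors: 1, 2, 5, 6, 7, 8)
  deg(5) = 5 (neighbors: 1, 2, 3, 4, 8)
  deg(6) = 3 (neighbors: 2, 3, 4)
  deg(7) = 2 (neighbors: 4, 8)
  deg(8) = 4 (neighbors: 1, 4, 5, 7)

Step 2: Sum all degrees:
  4 + 4 + 2 + 6 + 5 + 3 + 2 + 4 = 30

Verification: sum of degrees = 2 * |E| = 2 * 15 = 30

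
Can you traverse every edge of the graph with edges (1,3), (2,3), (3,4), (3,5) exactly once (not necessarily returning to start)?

Step 1: Find the degree of each vertex:
  deg(1) = 1
  deg(2) = 1
  deg(3) = 4
  deg(4) = 1
  deg(5) = 1

Step 2: Count vertices with odd degree:
  Odd-degree vertices: 1, 2, 4, 5 (4 total)

Step 3: Apply Euler's theorem:
  - Eulerian circuit exists iff graph is connected and all vertices have even degree
  - Eulerian path exists iff graph is connected and has 0 or 2 odd-degree vertices

Graph has 4 odd-degree vertices (need 0 or 2).
Neither Eulerian path nor Eulerian circuit exists.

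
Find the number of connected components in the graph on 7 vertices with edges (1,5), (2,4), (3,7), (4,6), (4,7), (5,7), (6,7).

Step 1: Build adjacency list from edges:
  1: 5
  2: 4
  3: 7
  4: 2, 6, 7
  5: 1, 7
  6: 4, 7
  7: 3, 4, 5, 6

Step 2: Run BFS/DFS from vertex 1:
  Visited: {1, 5, 7, 3, 4, 6, 2}
  Reached 7 of 7 vertices

Step 3: All 7 vertices reached from vertex 1, so the graph is connected.
Number of connected components: 1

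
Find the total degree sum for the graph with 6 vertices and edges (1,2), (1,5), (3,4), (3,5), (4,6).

Step 1: Count edges incident to each vertex:
  deg(1) = 2 (neighbors: 2, 5)
  deg(2) = 1 (neighbors: 1)
  deg(3) = 2 (neighbors: 4, 5)
  deg(4) = 2 (neighbors: 3, 6)
  deg(5) = 2 (neighbors: 1, 3)
  deg(6) = 1 (neighbors: 4)

Step 2: Sum all degrees:
  2 + 1 + 2 + 2 + 2 + 1 = 10

Verification: sum of degrees = 2 * |E| = 2 * 5 = 10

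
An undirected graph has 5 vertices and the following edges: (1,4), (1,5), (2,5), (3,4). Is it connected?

Step 1: Build adjacency list from edges:
  1: 4, 5
  2: 5
  3: 4
  4: 1, 3
  5: 1, 2

Step 2: Run BFS/DFS from vertex 1:
  Visited: {1, 4, 5, 3, 2}
  Reached 5 of 5 vertices

Step 3: All 5 vertices reached from vertex 1, so the graph is connected.
Answer: Yes, the graph is connected.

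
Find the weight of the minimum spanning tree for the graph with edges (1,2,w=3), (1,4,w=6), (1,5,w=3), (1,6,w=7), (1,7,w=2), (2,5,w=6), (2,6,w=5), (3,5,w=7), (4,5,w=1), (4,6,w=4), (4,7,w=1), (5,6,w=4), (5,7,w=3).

Apply Kruskal's algorithm (sort edges by weight, add if no cycle):

Sorted edges by weight:
  (4,7) w=1
  (4,5) w=1
  (1,7) w=2
  (1,2) w=3
  (1,5) w=3
  (5,7) w=3
  (4,6) w=4
  (5,6) w=4
  (2,6) w=5
  (1,4) w=6
  (2,5) w=6
  (1,6) w=7
  (3,5) w=7

Add edge (4,7) w=1 -- no cycle. Running total: 1
Add edge (4,5) w=1 -- no cycle. Running total: 2
Add edge (1,7) w=2 -- no cycle. Running total: 4
Add edge (1,2) w=3 -- no cycle. Running total: 7
Skip edge (1,5) w=3 -- would create cycle
Skip edge (5,7) w=3 -- would create cycle
Add edge (4,6) w=4 -- no cycle. Running total: 11
Skip edge (5,6) w=4 -- would create cycle
Skip edge (2,6) w=5 -- would create cycle
Skip edge (1,4) w=6 -- would create cycle
Skip edge (2,5) w=6 -- would create cycle
Skip edge (1,6) w=7 -- would create cycle
Add edge (3,5) w=7 -- no cycle. Running total: 18

MST edges: (4,7,w=1), (4,5,w=1), (1,7,w=2), (1,2,w=3), (4,6,w=4), (3,5,w=7)
Total MST weight: 1 + 1 + 2 + 3 + 4 + 7 = 18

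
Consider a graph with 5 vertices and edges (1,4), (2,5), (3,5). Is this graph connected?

Step 1: Build adjacency list from edges:
  1: 4
  2: 5
  3: 5
  4: 1
  5: 2, 3

Step 2: Run BFS/DFS from vertex 1:
  Visited: {1, 4}
  Reached 2 of 5 vertices

Step 3: Only 2 of 5 vertices reached. Graph is disconnected.
Connected components: {1, 4}, {2, 3, 5}
Answer: No, the graph is not connected (2 components).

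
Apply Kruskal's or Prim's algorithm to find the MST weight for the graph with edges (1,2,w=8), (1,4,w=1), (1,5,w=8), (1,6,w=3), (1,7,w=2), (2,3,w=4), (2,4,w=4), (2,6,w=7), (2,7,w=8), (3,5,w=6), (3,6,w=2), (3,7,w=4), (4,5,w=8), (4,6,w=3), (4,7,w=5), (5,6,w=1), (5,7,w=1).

Apply Kruskal's algorithm (sort edges by weight, add if no cycle):

Sorted edges by weight:
  (1,4) w=1
  (5,7) w=1
  (5,6) w=1
  (1,7) w=2
  (3,6) w=2
  (1,6) w=3
  (4,6) w=3
  (2,3) w=4
  (2,4) w=4
  (3,7) w=4
  (4,7) w=5
  (3,5) w=6
  (2,6) w=7
  (1,5) w=8
  (1,2) w=8
  (2,7) w=8
  (4,5) w=8

Add edge (1,4) w=1 -- no cycle. Running total: 1
Add edge (5,7) w=1 -- no cycle. Running total: 2
Add edge (5,6) w=1 -- no cycle. Running total: 3
Add edge (1,7) w=2 -- no cycle. Running total: 5
Add edge (3,6) w=2 -- no cycle. Running total: 7
Skip edge (1,6) w=3 -- would create cycle
Skip edge (4,6) w=3 -- would create cycle
Add edge (2,3) w=4 -- no cycle. Running total: 11

MST edges: (1,4,w=1), (5,7,w=1), (5,6,w=1), (1,7,w=2), (3,6,w=2), (2,3,w=4)
Total MST weight: 1 + 1 + 1 + 2 + 2 + 4 = 11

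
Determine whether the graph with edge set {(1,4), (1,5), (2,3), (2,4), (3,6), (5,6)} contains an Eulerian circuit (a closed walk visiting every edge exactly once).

Step 1: Find the degree of each vertex:
  deg(1) = 2
  deg(2) = 2
  deg(3) = 2
  deg(4) = 2
  deg(5) = 2
  deg(6) = 2

Step 2: Count vertices with odd degree:
  All vertices have even degree (0 odd-degree vertices)

Step 3: Apply Euler's theorem:
  - Eulerian circuit exists iff graph is connected and all vertices have even degree
  - Eulerian path exists iff graph is connected and has 0 or 2 odd-degree vertices

Graph is connected with 0 odd-degree vertices.
Both Eulerian circuit and Eulerian path exist.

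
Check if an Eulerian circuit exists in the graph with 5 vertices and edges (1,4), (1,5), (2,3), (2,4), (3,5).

Step 1: Find the degree of each vertex:
  deg(1) = 2
  deg(2) = 2
  deg(3) = 2
  deg(4) = 2
  deg(5) = 2

Step 2: Count vertices with odd degree:
  All vertices have even degree (0 odd-degree vertices)

Step 3: Apply Euler's theorem:
  - Eulerian circuit exists iff graph is connected and all vertices have even degree
  - Eulerian path exists iff graph is connected and has 0 or 2 odd-degree vertices

Graph is connected with 0 odd-degree vertices.
Both Eulerian circuit and Eulerian path exist.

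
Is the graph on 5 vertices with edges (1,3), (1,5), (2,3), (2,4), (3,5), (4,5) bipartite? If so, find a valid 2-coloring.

Step 1: Attempt 2-coloring using BFS:
  Start at vertex 1, assign color 0
  Color vertex 3 with color 1 (neighbor of 1)
  Color vertex 5 with color 1 (neighbor of 1)
  Color vertex 2 with color 0 (neighbor of 3)

Step 2: Conflict found! Vertices 3 and 5 are adjacent but have the same color.
This means the graph contains an odd cycle.

The graph is NOT bipartite.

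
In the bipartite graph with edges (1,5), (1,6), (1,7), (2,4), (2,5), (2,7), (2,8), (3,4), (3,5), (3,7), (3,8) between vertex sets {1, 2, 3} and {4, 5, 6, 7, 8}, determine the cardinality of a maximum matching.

Step 1: List the neighbors of each left vertex:
  1: 5, 6, 7
  2: 4, 5, 7, 8
  3: 4, 5, 7, 8

Step 2: Greedily match left vertices, then look for augmenting paths:
  Match 1 -- 5
  Match 2 -- 4
  Match 3 -- 7
  No augmenting path remains.

Step 3: Verify this is maximum:
  Matching size 3 = min(|L|, |R|) = min(3, 5), which is an upper bound, so this matching is maximum.

Maximum matching: {(1,5), (2,4), (3,7)}
Size: 3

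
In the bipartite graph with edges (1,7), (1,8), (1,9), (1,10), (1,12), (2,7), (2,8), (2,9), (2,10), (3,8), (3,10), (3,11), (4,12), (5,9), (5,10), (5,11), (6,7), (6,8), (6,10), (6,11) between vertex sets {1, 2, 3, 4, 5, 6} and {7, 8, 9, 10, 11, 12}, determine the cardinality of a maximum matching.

Step 1: List the neighbors of each left vertex:
  1: 7, 8, 9, 10, 12
  2: 7, 8, 9, 10
  3: 8, 10, 11
  4: 12
  5: 9, 10, 11
  6: 7, 8, 10, 11

Step 2: Greedily match left vertices, then look for augmenting paths:
  Match 1 -- 7
  Match 2 -- 8
  Match 3 -- 10
  Match 4 -- 12
  Match 5 -- 9
  Match 6 -- 11
  No augmenting path remains.

Step 3: Verify this is maximum:
  Matching size 6 = min(|L|, |R|) = min(6, 6), which is an upper bound, so this matching is maximum.

Maximum matching: {(1,7), (2,8), (3,10), (4,12), (5,9), (6,11)}
Size: 6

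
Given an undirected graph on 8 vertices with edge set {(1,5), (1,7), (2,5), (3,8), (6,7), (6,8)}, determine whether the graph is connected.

Step 1: Build adjacency list from edges:
  1: 5, 7
  2: 5
  3: 8
  4: (none)
  5: 1, 2
  6: 7, 8
  7: 1, 6
  8: 3, 6

Step 2: Run BFS/DFS from vertex 1:
  Visited: {1, 5, 7, 2, 6, 8, 3}
  Reached 7 of 8 vertices

Step 3: Only 7 of 8 vertices reached. Graph is disconnected.
Connected components: {1, 2, 3, 5, 6, 7, 8}, {4}
Answer: No, the graph is not connected (2 components).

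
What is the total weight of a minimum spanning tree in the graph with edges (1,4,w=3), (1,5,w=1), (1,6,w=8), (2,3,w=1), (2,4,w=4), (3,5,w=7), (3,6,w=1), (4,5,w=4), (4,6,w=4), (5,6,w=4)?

Apply Kruskal's algorithm (sort edges by weight, add if no cycle):

Sorted edges by weight:
  (1,5) w=1
  (2,3) w=1
  (3,6) w=1
  (1,4) w=3
  (2,4) w=4
  (4,5) w=4
  (4,6) w=4
  (5,6) w=4
  (3,5) w=7
  (1,6) w=8

Add edge (1,5) w=1 -- no cycle. Running total: 1
Add edge (2,3) w=1 -- no cycle. Running total: 2
Add edge (3,6) w=1 -- no cycle. Running total: 3
Add edge (1,4) w=3 -- no cycle. Running total: 6
Add edge (2,4) w=4 -- no cycle. Running total: 10

MST edges: (1,5,w=1), (2,3,w=1), (3,6,w=1), (1,4,w=3), (2,4,w=4)
Total MST weight: 1 + 1 + 1 + 3 + 4 = 10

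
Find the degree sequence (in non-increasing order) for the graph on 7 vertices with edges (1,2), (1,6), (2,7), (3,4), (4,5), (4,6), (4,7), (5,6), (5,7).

Step 1: Count edges incident to each vertex:
  deg(1) = 2 (neighbors: 2, 6)
  deg(2) = 2 (neighbors: 1, 7)
  deg(3) = 1 (neighbors: 4)
  deg(4) = 4 (neighbors: 3, 5, 6, 7)
  deg(5) = 3 (neighbors: 4, 6, 7)
  deg(6) = 3 (neighbors: 1, 4, 5)
  deg(7) = 3 (neighbors: 2, 4, 5)

Step 2: Sort degrees in non-increasing order:
  Degrees: [2, 2, 1, 4, 3, 3, 3] -> sorted: [4, 3, 3, 3, 2, 2, 1]

Degree sequence: [4, 3, 3, 3, 2, 2, 1]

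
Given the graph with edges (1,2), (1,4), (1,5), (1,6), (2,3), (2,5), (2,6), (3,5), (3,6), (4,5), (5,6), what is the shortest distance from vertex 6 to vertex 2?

Step 1: Build adjacency list:
  1: 2, 4, 5, 6
  2: 1, 3, 5, 6
  3: 2, 5, 6
  4: 1, 5
  5: 1, 2, 3, 4, 6
  6: 1, 2, 3, 5

Step 2: BFS from vertex 6 to find shortest path to 2:
  vertex 1 reached at distance 1
  vertex 2 reached at distance 1

Step 3: Shortest path: 6 -> 2
Path length: 1 edge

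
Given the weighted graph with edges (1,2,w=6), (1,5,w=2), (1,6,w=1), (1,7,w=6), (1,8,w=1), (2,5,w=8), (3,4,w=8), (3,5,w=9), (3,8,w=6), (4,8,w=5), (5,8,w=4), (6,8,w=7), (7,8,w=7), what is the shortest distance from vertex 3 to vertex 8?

Step 1: Build adjacency list with weights:
  1: 2(w=6), 5(w=2), 6(w=1), 7(w=6), 8(w=1)
  2: 1(w=6), 5(w=8)
  3: 4(w=8), 5(w=9), 8(w=6)
  4: 3(w=8), 8(w=5)
  5: 1(w=2), 2(w=8), 3(w=9), 8(w=4)
  6: 1(w=1), 8(w=7)
  7: 1(w=6), 8(w=7)
  8: 1(w=1), 3(w=6), 4(w=5), 5(w=4), 6(w=7), 7(w=7)

Step 2: Apply Dijkstra's algorithm from vertex 3:
  Visit vertex 3 (distance=0)
    Update dist[4] = 8
    Update dist[5] = 9
    Update dist[8] = 6
  Visit vertex 8 (distance=6)
    Update dist[1] = 7
    Update dist[6] = 13
    Update dist[7] = 13

Step 3: Shortest path: 3 -> 8
Total weight: 6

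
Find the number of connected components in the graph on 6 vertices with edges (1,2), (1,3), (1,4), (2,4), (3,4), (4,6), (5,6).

Step 1: Build adjacency list from edges:
  1: 2, 3, 4
  2: 1, 4
  3: 1, 4
  4: 1, 2, 3, 6
  5: 6
  6: 4, 5

Step 2: Run BFS/DFS from vertex 1:
  Visited: {1, 2, 3, 4, 6, 5}
  Reached 6 of 6 vertices

Step 3: All 6 vertices reached from vertex 1, so the graph is connected.
Number of connected components: 1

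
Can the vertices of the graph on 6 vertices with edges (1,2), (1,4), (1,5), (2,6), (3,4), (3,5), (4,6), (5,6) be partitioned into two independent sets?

Step 1: Attempt 2-coloring using BFS:
  Start at vertex 1, assign color 0
  Color vertex 2 with color 1 (neighbor of 1)
  Color vertex 4 with color 1 (neighbor of 1)
  Color vertex 5 with color 1 (neighbor of 1)
  Color vertex 6 with color 0 (neighbor of 2)
  Color vertex 3 with color 0 (neighbor of 4)

Step 2: 2-coloring succeeded. No conflicts found.
  Set A (color 0): {1, 3, 6}
  Set B (color 1): {2, 4, 5}

The graph is bipartite with partition {1, 3, 6}, {2, 4, 5}.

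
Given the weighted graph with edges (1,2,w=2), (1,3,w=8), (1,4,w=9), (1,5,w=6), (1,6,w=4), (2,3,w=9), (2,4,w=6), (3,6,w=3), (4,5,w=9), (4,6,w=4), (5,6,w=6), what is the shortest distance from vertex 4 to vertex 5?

Step 1: Build adjacency list with weights:
  1: 2(w=2), 3(w=8), 4(w=9), 5(w=6), 6(w=4)
  2: 1(w=2), 3(w=9), 4(w=6)
  3: 1(w=8), 2(w=9), 6(w=3)
  4: 1(w=9), 2(w=6), 5(w=9), 6(w=4)
  5: 1(w=6), 4(w=9), 6(w=6)
  6: 1(w=4), 3(w=3), 4(w=4), 5(w=6)

Step 2: Apply Dijkstra's algorithm from vertex 4:
  Visit vertex 4 (distance=0)
    Update dist[1] = 9
    Update dist[2] = 6
    Update dist[5] = 9
    Update dist[6] = 4
  Visit vertex 6 (distance=4)
    Update dist[1] = 8
    Update dist[3] = 7
  Visit vertex 2 (distance=6)
  Visit vertex 3 (distance=7)
  Visit vertex 1 (distance=8)
  Visit vertex 5 (distance=9)

Step 3: Shortest path: 4 -> 5
Total weight: 9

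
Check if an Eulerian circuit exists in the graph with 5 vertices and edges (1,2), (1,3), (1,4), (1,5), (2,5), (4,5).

Step 1: Find the degree of each vertex:
  deg(1) = 4
  deg(2) = 2
  deg(3) = 1
  deg(4) = 2
  deg(5) = 3

Step 2: Count vertices with odd degree:
  Odd-degree vertices: 3, 5 (2 total)

Step 3: Apply Euler's theorem:
  - Eulerian circuit exists iff graph is connected and all vertices have even degree
  - Eulerian path exists iff graph is connected and has 0 or 2 odd-degree vertices

Graph is connected with exactly 2 odd-degree vertices (3, 5).
Eulerian path exists (starting and ending at the odd-degree vertices), but no Eulerian circuit.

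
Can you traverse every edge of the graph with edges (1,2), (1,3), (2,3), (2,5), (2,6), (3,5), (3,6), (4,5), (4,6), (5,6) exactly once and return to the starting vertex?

Step 1: Find the degree of each vertex:
  deg(1) = 2
  deg(2) = 4
  deg(3) = 4
  deg(4) = 2
  deg(5) = 4
  deg(6) = 4

Step 2: Count vertices with odd degree:
  All vertices have even degree (0 odd-degree vertices)

Step 3: Apply Euler's theorem:
  - Eulerian circuit exists iff graph is connected and all vertices have even degree
  - Eulerian path exists iff graph is connected and has 0 or 2 odd-degree vertices

Graph is connected with 0 odd-degree vertices.
Both Eulerian circuit and Eulerian path exist.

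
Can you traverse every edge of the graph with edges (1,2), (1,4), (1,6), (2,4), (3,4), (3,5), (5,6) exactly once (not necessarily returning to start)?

Step 1: Find the degree of each vertex:
  deg(1) = 3
  deg(2) = 2
  deg(3) = 2
  deg(4) = 3
  deg(5) = 2
  deg(6) = 2

Step 2: Count vertices with odd degree:
  Odd-degree vertices: 1, 4 (2 total)

Step 3: Apply Euler's theorem:
  - Eulerian circuit exists iff graph is connected and all vertices have even degree
  - Eulerian path exists iff graph is connected and has 0 or 2 odd-degree vertices

Graph is connected with exactly 2 odd-degree vertices (1, 4).
Eulerian path exists (starting and ending at the odd-degree vertices), but no Eulerian circuit.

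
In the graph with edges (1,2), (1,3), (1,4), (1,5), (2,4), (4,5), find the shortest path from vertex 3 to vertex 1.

Step 1: Build adjacency list:
  1: 2, 3, 4, 5
  2: 1, 4
  3: 1
  4: 1, 2, 5
  5: 1, 4

Step 2: BFS from vertex 3 to find shortest path to 1:
  vertex 1 reached at distance 1

Step 3: Shortest path: 3 -> 1
Path length: 1 edge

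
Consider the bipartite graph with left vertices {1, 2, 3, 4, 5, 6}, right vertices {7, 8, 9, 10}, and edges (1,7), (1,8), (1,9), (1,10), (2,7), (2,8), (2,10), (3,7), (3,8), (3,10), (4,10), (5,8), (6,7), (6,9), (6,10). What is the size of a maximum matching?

Step 1: List the neighbors of each left vertex:
  1: 7, 8, 9, 10
  2: 7, 8, 10
  3: 7, 8, 10
  4: 10
  5: 8
  6: 7, 9, 10

Step 2: Greedily match left vertices, then look for augmenting paths:
  Match 1 -- 7
  Match 2 -- 8
  Match 3 -- 10
  Match 6 -- 9
  No augmenting path remains.

Step 3: Verify this is maximum:
  Matching size 4 = min(|L|, |R|) = min(6, 4), which is an upper bound, so this matching is maximum.

Maximum matching: {(1,7), (2,8), (3,10), (6,9)}
Size: 4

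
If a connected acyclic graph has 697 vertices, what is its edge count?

A tree on n vertices always has exactly n - 1 edges.
For n = 697: edges = 697 - 1 = 696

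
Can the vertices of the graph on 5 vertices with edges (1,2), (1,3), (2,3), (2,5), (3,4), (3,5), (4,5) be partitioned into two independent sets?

Step 1: Attempt 2-coloring using BFS:
  Start at vertex 1, assign color 0
  Color vertex 2 with color 1 (neighbor of 1)
  Color vertex 3 with color 1 (neighbor of 1)

Step 2: Conflict found! Vertices 2 and 3 are adjacent but have the same color.
This means the graph contains an odd cycle.

The graph is NOT bipartite.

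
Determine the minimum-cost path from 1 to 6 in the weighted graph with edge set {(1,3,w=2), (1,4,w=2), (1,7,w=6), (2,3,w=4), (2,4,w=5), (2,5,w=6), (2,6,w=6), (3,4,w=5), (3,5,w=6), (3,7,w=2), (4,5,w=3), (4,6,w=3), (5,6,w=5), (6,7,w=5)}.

Step 1: Build adjacency list with weights:
  1: 3(w=2), 4(w=2), 7(w=6)
  2: 3(w=4), 4(w=5), 5(w=6), 6(w=6)
  3: 1(w=2), 2(w=4), 4(w=5), 5(w=6), 7(w=2)
  4: 1(w=2), 2(w=5), 3(w=5), 5(w=3), 6(w=3)
  5: 2(w=6), 3(w=6), 4(w=3), 6(w=5)
  6: 2(w=6), 4(w=3), 5(w=5), 7(w=5)
  7: 1(w=6), 3(w=2), 6(w=5)

Step 2: Apply Dijkstra's algorithm from vertex 1:
  Visit vertex 1 (distance=0)
    Update dist[3] = 2
    Update dist[4] = 2
    Update dist[7] = 6
  Visit vertex 3 (distance=2)
    Update dist[2] = 6
    Update dist[5] = 8
    Update dist[7] = 4
  Visit vertex 4 (distance=2)
    Update dist[5] = 5
    Update dist[6] = 5
  Visit vertex 7 (distance=4)
  Visit vertex 5 (distance=5)
  Visit vertex 6 (distance=5)

Step 3: Shortest path: 1 -> 4 -> 6
Total weight: 2 + 3 = 5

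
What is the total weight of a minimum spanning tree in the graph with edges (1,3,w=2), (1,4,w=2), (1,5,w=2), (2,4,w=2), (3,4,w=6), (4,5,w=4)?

Apply Kruskal's algorithm (sort edges by weight, add if no cycle):

Sorted edges by weight:
  (1,3) w=2
  (1,4) w=2
  (1,5) w=2
  (2,4) w=2
  (4,5) w=4
  (3,4) w=6

Add edge (1,3) w=2 -- no cycle. Running total: 2
Add edge (1,4) w=2 -- no cycle. Running total: 4
Add edge (1,5) w=2 -- no cycle. Running total: 6
Add edge (2,4) w=2 -- no cycle. Running total: 8

MST edges: (1,3,w=2), (1,4,w=2), (1,5,w=2), (2,4,w=2)
Total MST weight: 2 + 2 + 2 + 2 = 8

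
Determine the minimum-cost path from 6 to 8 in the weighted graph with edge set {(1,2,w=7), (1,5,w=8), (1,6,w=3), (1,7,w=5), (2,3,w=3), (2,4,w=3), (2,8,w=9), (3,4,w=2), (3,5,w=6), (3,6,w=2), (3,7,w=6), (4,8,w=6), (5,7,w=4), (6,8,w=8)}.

Step 1: Build adjacency list with weights:
  1: 2(w=7), 5(w=8), 6(w=3), 7(w=5)
  2: 1(w=7), 3(w=3), 4(w=3), 8(w=9)
  3: 2(w=3), 4(w=2), 5(w=6), 6(w=2), 7(w=6)
  4: 2(w=3), 3(w=2), 8(w=6)
  5: 1(w=8), 3(w=6), 7(w=4)
  6: 1(w=3), 3(w=2), 8(w=8)
  7: 1(w=5), 3(w=6), 5(w=4)
  8: 2(w=9), 4(w=6), 6(w=8)

Step 2: Apply Dijkstra's algorithm from vertex 6:
  Visit vertex 6 (distance=0)
    Update dist[1] = 3
    Update dist[3] = 2
    Update dist[8] = 8
  Visit vertex 3 (distance=2)
    Update dist[2] = 5
    Update dist[4] = 4
    Update dist[5] = 8
    Update dist[7] = 8
  Visit vertex 1 (distance=3)
  Visit vertex 4 (distance=4)
  Visit vertex 2 (distance=5)
  Visit vertex 5 (distance=8)
  Visit vertex 7 (distance=8)
  Visit vertex 8 (distance=8)

Step 3: Shortest path: 6 -> 8
Total weight: 8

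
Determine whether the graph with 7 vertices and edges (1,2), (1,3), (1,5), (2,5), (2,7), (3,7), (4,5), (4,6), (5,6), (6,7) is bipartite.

Step 1: Attempt 2-coloring using BFS:
  Start at vertex 1, assign color 0
  Color vertex 2 with color 1 (neighbor of 1)
  Color vertex 3 with color 1 (neighbor of 1)
  Color vertex 5 with color 1 (neighbor of 1)

Step 2: Conflict found! Vertices 2 and 5 are adjacent but have the same color.
This means the graph contains an odd cycle.

The graph is NOT bipartite.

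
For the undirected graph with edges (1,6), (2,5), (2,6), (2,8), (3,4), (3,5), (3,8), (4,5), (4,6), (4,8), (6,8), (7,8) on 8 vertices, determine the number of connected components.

Step 1: Build adjacency list from edges:
  1: 6
  2: 5, 6, 8
  3: 4, 5, 8
  4: 3, 5, 6, 8
  5: 2, 3, 4
  6: 1, 2, 4, 8
  7: 8
  8: 2, 3, 4, 6, 7

Step 2: Run BFS/DFS from vertex 1:
  Visited: {1, 6, 2, 4, 8, 5, 3, 7}
  Reached 8 of 8 vertices

Step 3: All 8 vertices reached from vertex 1, so the graph is connected.
Number of connected components: 1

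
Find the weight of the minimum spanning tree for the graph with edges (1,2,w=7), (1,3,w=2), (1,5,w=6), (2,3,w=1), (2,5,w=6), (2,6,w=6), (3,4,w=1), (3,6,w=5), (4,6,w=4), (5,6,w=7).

Apply Kruskal's algorithm (sort edges by weight, add if no cycle):

Sorted edges by weight:
  (2,3) w=1
  (3,4) w=1
  (1,3) w=2
  (4,6) w=4
  (3,6) w=5
  (1,5) w=6
  (2,5) w=6
  (2,6) w=6
  (1,2) w=7
  (5,6) w=7

Add edge (2,3) w=1 -- no cycle. Running total: 1
Add edge (3,4) w=1 -- no cycle. Running total: 2
Add edge (1,3) w=2 -- no cycle. Running total: 4
Add edge (4,6) w=4 -- no cycle. Running total: 8
Skip edge (3,6) w=5 -- would create cycle
Add edge (1,5) w=6 -- no cycle. Running total: 14

MST edges: (2,3,w=1), (3,4,w=1), (1,3,w=2), (4,6,w=4), (1,5,w=6)
Total MST weight: 1 + 1 + 2 + 4 + 6 = 14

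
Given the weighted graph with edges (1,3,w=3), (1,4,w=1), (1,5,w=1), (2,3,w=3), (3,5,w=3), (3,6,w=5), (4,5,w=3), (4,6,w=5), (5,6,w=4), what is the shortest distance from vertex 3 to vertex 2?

Step 1: Build adjacency list with weights:
  1: 3(w=3), 4(w=1), 5(w=1)
  2: 3(w=3)
  3: 1(w=3), 2(w=3), 5(w=3), 6(w=5)
  4: 1(w=1), 5(w=3), 6(w=5)
  5: 1(w=1), 3(w=3), 4(w=3), 6(w=4)
  6: 3(w=5), 4(w=5), 5(w=4)

Step 2: Apply Dijkstra's algorithm from vertex 3:
  Visit vertex 3 (distance=0)
    Update dist[1] = 3
    Update dist[2] = 3
    Update dist[5] = 3
    Update dist[6] = 5
  Visit vertex 1 (distance=3)
    Update dist[4] = 4
  Visit vertex 2 (distance=3)

Step 3: Shortest path: 3 -> 2
Total weight: 3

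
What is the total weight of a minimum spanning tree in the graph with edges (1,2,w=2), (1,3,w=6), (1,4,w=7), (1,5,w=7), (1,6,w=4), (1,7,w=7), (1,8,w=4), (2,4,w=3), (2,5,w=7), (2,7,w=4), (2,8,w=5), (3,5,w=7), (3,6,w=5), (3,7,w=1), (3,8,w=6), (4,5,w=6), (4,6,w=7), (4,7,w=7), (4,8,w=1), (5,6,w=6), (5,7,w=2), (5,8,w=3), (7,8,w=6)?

Apply Kruskal's algorithm (sort edges by weight, add if no cycle):

Sorted edges by weight:
  (3,7) w=1
  (4,8) w=1
  (1,2) w=2
  (5,7) w=2
  (2,4) w=3
  (5,8) w=3
  (1,6) w=4
  (1,8) w=4
  (2,7) w=4
  (2,8) w=5
  (3,6) w=5
  (1,3) w=6
  (3,8) w=6
  (4,5) w=6
  (5,6) w=6
  (7,8) w=6
  (1,4) w=7
  (1,5) w=7
  (1,7) w=7
  (2,5) w=7
  (3,5) w=7
  (4,6) w=7
  (4,7) w=7

Add edge (3,7) w=1 -- no cycle. Running total: 1
Add edge (4,8) w=1 -- no cycle. Running total: 2
Add edge (1,2) w=2 -- no cycle. Running total: 4
Add edge (5,7) w=2 -- no cycle. Running total: 6
Add edge (2,4) w=3 -- no cycle. Running total: 9
Add edge (5,8) w=3 -- no cycle. Running total: 12
Add edge (1,6) w=4 -- no cycle. Running total: 16

MST edges: (3,7,w=1), (4,8,w=1), (1,2,w=2), (5,7,w=2), (2,4,w=3), (5,8,w=3), (1,6,w=4)
Total MST weight: 1 + 1 + 2 + 2 + 3 + 3 + 4 = 16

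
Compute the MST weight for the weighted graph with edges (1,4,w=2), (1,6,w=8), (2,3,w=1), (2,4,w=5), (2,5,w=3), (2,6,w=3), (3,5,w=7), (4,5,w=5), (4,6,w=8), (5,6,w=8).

Apply Kruskal's algorithm (sort edges by weight, add if no cycle):

Sorted edges by weight:
  (2,3) w=1
  (1,4) w=2
  (2,5) w=3
  (2,6) w=3
  (2,4) w=5
  (4,5) w=5
  (3,5) w=7
  (1,6) w=8
  (4,6) w=8
  (5,6) w=8

Add edge (2,3) w=1 -- no cycle. Running total: 1
Add edge (1,4) w=2 -- no cycle. Running total: 3
Add edge (2,5) w=3 -- no cycle. Running total: 6
Add edge (2,6) w=3 -- no cycle. Running total: 9
Add edge (2,4) w=5 -- no cycle. Running total: 14

MST edges: (2,3,w=1), (1,4,w=2), (2,5,w=3), (2,6,w=3), (2,4,w=5)
Total MST weight: 1 + 2 + 3 + 3 + 5 = 14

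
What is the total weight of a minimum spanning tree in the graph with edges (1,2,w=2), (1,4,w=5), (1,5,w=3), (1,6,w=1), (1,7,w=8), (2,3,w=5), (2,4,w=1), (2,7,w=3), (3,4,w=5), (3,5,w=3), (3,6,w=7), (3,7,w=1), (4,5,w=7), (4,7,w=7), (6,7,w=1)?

Apply Kruskal's algorithm (sort edges by weight, add if no cycle):

Sorted edges by weight:
  (1,6) w=1
  (2,4) w=1
  (3,7) w=1
  (6,7) w=1
  (1,2) w=2
  (1,5) w=3
  (2,7) w=3
  (3,5) w=3
  (1,4) w=5
  (2,3) w=5
  (3,4) w=5
  (3,6) w=7
  (4,5) w=7
  (4,7) w=7
  (1,7) w=8

Add edge (1,6) w=1 -- no cycle. Running total: 1
Add edge (2,4) w=1 -- no cycle. Running total: 2
Add edge (3,7) w=1 -- no cycle. Running total: 3
Add edge (6,7) w=1 -- no cycle. Running total: 4
Add edge (1,2) w=2 -- no cycle. Running total: 6
Add edge (1,5) w=3 -- no cycle. Running total: 9

MST edges: (1,6,w=1), (2,4,w=1), (3,7,w=1), (6,7,w=1), (1,2,w=2), (1,5,w=3)
Total MST weight: 1 + 1 + 1 + 1 + 2 + 3 = 9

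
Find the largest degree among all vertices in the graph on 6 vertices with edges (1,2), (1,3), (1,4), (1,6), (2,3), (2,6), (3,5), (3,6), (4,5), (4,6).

Step 1: Count edges incident to each vertex:
  deg(1) = 4 (neighbors: 2, 3, 4, 6)
  deg(2) = 3 (neighbors: 1, 3, 6)
  deg(3) = 4 (neighbors: 1, 2, 5, 6)
  deg(4) = 3 (neighbors: 1, 5, 6)
  deg(5) = 2 (neighbors: 3, 4)
  deg(6) = 4 (neighbors: 1, 2, 3, 4)

Step 2: Find maximum:
  max(4, 3, 4, 3, 2, 4) = 4 (vertex 1)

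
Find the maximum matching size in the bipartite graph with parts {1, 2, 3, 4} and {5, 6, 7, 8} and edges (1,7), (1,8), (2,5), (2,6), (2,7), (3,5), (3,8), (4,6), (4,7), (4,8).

Step 1: List the neighbors of each left vertex:
  1: 7, 8
  2: 5, 6, 7
  3: 5, 8
  4: 6, 7, 8

Step 2: Greedily match left vertices, then look for augmenting paths:
  Match 1 -- 7
  Match 2 -- 5
  Match 3 -- 8
  Match 4 -- 6
  No augmenting path remains.

Step 3: Verify this is maximum:
  Matching size 4 = min(|L|, |R|) = min(4, 4), which is an upper bound, so this matching is maximum.

Maximum matching: {(1,7), (2,5), (3,8), (4,6)}
Size: 4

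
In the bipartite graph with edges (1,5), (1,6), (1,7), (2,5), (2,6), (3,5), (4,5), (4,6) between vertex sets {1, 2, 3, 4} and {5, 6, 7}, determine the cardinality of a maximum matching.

Step 1: List the neighbors of each left vertex:
  1: 5, 6, 7
  2: 5, 6
  3: 5
  4: 5, 6

Step 2: Greedily match left vertices, then look for augmenting paths:
  Match 1 -- 7
  Match 2 -- 6
  Match 3 -- 5
  No augmenting path remains.

Step 3: Verify this is maximum:
  Matching size 3 = min(|L|, |R|) = min(4, 3), which is an upper bound, so this matching is maximum.

Maximum matching: {(1,7), (2,6), (3,5)}
Size: 3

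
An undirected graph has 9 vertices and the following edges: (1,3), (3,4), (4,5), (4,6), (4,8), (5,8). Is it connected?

Step 1: Build adjacency list from edges:
  1: 3
  2: (none)
  3: 1, 4
  4: 3, 5, 6, 8
  5: 4, 8
  6: 4
  7: (none)
  8: 4, 5
  9: (none)

Step 2: Run BFS/DFS from vertex 1:
  Visited: {1, 3, 4, 5, 6, 8}
  Reached 6 of 9 vertices

Step 3: Only 6 of 9 vertices reached. Graph is disconnected.
Connected components: {1, 3, 4, 5, 6, 8}, {2}, {7}, {9}
Answer: No, the graph is not connected (4 components).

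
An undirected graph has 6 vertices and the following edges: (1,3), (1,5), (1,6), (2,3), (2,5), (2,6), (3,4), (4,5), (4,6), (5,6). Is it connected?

Step 1: Build adjacency list from edges:
  1: 3, 5, 6
  2: 3, 5, 6
  3: 1, 2, 4
  4: 3, 5, 6
  5: 1, 2, 4, 6
  6: 1, 2, 4, 5

Step 2: Run BFS/DFS from vertex 1:
  Visited: {1, 3, 5, 6, 2, 4}
  Reached 6 of 6 vertices

Step 3: All 6 vertices reached from vertex 1, so the graph is connected.
Answer: Yes, the graph is connected.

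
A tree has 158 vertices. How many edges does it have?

A tree on n vertices always has exactly n - 1 edges.
For n = 158: edges = 158 - 1 = 157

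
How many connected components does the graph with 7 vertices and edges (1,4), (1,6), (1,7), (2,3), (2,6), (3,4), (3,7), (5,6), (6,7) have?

Step 1: Build adjacency list from edges:
  1: 4, 6, 7
  2: 3, 6
  3: 2, 4, 7
  4: 1, 3
  5: 6
  6: 1, 2, 5, 7
  7: 1, 3, 6

Step 2: Run BFS/DFS from vertex 1:
  Visited: {1, 4, 6, 7, 3, 2, 5}
  Reached 7 of 7 vertices

Step 3: All 7 vertices reached from vertex 1, so the graph is connected.
Number of connected components: 1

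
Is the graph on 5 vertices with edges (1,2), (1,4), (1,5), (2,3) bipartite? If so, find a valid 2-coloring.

Step 1: Attempt 2-coloring using BFS:
  Start at vertex 1, assign color 0
  Color vertex 2 with color 1 (neighbor of 1)
  Color vertex 4 with color 1 (neighbor of 1)
  Color vertex 5 with color 1 (neighbor of 1)
  Color vertex 3 with color 0 (neighbor of 2)

Step 2: 2-coloring succeeded. No conflicts found.
  Set A (color 0): {1, 3}
  Set B (color 1): {2, 4, 5}

The graph is bipartite with partition {1, 3}, {2, 4, 5}.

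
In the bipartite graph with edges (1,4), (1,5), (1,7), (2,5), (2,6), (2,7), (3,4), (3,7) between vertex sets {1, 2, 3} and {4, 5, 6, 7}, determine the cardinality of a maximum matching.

Step 1: List the neighbors of each left vertex:
  1: 4, 5, 7
  2: 5, 6, 7
  3: 4, 7

Step 2: Greedily match left vertices, then look for augmenting paths:
  Match 1 -- 4
  Match 2 -- 5
  Match 3 -- 7
  No augmenting path remains.

Step 3: Verify this is maximum:
  Matching size 3 = min(|L|, |R|) = min(3, 4), which is an upper bound, so this matching is maximum.

Maximum matching: {(1,4), (2,5), (3,7)}
Size: 3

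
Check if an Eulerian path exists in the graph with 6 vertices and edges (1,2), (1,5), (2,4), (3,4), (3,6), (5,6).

Step 1: Find the degree of each vertex:
  deg(1) = 2
  deg(2) = 2
  deg(3) = 2
  deg(4) = 2
  deg(5) = 2
  deg(6) = 2

Step 2: Count vertices with odd degree:
  All vertices have even degree (0 odd-degree vertices)

Step 3: Apply Euler's theorem:
  - Eulerian circuit exists iff graph is connected and all vertices have even degree
  - Eulerian path exists iff graph is connected and has 0 or 2 odd-degree vertices

Graph is connected with 0 odd-degree vertices.
Both Eulerian circuit and Eulerian path exist.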